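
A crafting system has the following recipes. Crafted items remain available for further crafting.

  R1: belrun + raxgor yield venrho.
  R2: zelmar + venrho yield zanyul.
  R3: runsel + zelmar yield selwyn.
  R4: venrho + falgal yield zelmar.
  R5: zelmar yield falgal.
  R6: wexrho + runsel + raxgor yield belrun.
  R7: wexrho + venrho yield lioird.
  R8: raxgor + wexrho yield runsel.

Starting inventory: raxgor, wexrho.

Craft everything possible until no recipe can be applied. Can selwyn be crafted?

selwyn would need runsel and zelmar (R3), but zelmar is never obtained.

No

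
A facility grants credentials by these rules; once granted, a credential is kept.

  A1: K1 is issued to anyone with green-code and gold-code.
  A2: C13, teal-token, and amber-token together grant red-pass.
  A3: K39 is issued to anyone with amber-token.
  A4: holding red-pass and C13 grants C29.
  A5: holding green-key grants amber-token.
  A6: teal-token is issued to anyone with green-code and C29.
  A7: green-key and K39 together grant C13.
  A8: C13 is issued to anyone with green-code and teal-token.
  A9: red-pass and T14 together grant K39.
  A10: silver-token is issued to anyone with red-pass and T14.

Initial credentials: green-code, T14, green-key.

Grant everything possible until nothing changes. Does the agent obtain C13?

Yes

Holding green-key grants amber-token (A5).
Holding amber-token grants K39 (A3).
Holding green-key and K39 grants C13 (A7).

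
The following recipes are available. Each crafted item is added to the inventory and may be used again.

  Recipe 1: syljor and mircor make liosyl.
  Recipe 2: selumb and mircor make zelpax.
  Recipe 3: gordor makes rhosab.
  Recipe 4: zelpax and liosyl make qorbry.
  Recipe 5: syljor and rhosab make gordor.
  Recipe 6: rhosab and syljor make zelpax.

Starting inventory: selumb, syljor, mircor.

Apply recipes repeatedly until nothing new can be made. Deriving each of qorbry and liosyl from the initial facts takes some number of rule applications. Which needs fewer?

liosyl: Using Recipe 1, syljor and mircor make liosyl. [1 rule application]
qorbry: Using Recipe 2, selumb and mircor make zelpax. Using Recipe 1, syljor and mircor make liosyl. Using Recipe 4, zelpax and liosyl make qorbry. [3 rule applications]
liosyl needs fewer.

liosyl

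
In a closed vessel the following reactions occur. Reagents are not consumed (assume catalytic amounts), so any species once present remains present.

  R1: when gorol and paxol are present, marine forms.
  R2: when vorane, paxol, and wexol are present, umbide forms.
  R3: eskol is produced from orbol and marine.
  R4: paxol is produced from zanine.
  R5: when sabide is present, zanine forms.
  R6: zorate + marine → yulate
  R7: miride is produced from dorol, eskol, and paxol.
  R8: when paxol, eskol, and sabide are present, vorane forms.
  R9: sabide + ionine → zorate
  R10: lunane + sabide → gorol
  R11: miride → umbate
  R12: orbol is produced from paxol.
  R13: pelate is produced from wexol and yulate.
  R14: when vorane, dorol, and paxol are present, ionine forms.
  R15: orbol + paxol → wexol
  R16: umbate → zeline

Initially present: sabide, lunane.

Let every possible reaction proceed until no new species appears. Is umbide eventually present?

lunane and sabide present → gorol forms (R10).
sabide present → zanine forms (R5).
zanine present → paxol forms (R4).
paxol present → orbol forms (R12).
gorol and paxol present → marine forms (R1).
orbol and paxol present → wexol forms (R15).
orbol and marine present → eskol forms (R3).
paxol, eskol, and sabide present → vorane forms (R8).
vorane, paxol, and wexol present → umbide forms (R2).

Yes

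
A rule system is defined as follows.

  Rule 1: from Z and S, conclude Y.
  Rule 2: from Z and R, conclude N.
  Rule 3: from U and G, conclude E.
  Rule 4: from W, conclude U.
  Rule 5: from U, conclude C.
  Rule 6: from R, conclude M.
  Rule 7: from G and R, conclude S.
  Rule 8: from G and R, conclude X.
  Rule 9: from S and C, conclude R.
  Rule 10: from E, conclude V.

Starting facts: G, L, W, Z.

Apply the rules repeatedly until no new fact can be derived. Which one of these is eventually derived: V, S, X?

From W, Rule 4 gives U.
U and G hold, so E follows (Rule 3).
From E, Rule 10 gives V.
X would need G and R (Rule 8), but R is never established. S would need G and R (Rule 7), but R is never established.

V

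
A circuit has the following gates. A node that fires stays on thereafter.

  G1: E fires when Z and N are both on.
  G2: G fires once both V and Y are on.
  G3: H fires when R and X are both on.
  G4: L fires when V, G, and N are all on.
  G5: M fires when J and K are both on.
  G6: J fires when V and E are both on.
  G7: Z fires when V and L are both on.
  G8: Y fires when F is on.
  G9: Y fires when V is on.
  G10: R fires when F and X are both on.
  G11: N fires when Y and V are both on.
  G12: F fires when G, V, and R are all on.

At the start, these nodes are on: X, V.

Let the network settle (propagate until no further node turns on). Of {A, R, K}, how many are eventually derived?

No rule produces A, and it is not given.
R would need F and X (G10), but F never turns on.
No rule produces K, and it is not given.
None of the 3 are reached.

0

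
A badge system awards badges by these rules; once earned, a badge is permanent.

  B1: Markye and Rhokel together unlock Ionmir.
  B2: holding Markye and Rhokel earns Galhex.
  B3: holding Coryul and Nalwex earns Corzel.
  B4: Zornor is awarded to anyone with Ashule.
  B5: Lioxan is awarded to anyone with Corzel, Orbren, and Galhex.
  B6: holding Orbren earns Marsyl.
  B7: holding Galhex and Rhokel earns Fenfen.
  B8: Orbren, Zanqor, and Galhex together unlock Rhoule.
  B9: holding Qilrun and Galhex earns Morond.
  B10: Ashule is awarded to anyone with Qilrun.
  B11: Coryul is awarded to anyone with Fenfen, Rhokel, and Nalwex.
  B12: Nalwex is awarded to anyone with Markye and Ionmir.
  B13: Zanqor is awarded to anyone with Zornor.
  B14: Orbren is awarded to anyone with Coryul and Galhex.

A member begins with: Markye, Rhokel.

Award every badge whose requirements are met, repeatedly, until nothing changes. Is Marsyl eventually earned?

Yes

With Markye and Rhokel, Galhex is earned (B2).
With Markye and Rhokel, Ionmir is earned (B1).
With Markye and Ionmir, Nalwex is earned (B12).
With Galhex and Rhokel, Fenfen is earned (B7).
With Fenfen, Rhokel, and Nalwex, Coryul is earned (B11).
With Coryul and Galhex, Orbren is earned (B14).
With Orbren, Marsyl is earned (B6).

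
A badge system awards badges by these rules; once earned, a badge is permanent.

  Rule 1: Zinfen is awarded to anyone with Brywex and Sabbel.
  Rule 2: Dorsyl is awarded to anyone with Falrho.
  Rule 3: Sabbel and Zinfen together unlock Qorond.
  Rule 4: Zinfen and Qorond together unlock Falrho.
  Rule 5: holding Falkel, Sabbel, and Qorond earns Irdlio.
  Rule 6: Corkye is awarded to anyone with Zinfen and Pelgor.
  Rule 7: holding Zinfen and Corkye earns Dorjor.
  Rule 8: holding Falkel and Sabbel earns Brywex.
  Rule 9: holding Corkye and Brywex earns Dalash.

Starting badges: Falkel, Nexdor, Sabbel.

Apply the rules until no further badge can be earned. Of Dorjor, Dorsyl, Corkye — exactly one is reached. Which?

Dorsyl

With Falkel and Sabbel, Brywex is earned (Rule 8).
With Brywex and Sabbel, Zinfen is earned (Rule 1).
With Sabbel and Zinfen, Qorond is earned (Rule 3).
With Zinfen and Qorond, Falrho is earned (Rule 4).
With Falrho, Dorsyl is earned (Rule 2).
Corkye would need Zinfen and Pelgor (Rule 6), but Pelgor is never earned. Dorjor would need Zinfen and Corkye (Rule 7), but Corkye is never earned.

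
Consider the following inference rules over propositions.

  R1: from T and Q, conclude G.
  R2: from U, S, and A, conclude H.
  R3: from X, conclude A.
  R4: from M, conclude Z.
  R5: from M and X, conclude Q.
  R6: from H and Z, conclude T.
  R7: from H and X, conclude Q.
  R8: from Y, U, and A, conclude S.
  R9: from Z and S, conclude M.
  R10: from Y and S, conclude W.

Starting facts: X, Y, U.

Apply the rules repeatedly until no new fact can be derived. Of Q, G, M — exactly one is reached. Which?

Q

X holds, so A follows (R3).
Y, U, and A hold, so S follows (R8).
U, S, and A hold, so H follows (R2).
From H and X, R7 gives Q.
G would need T and Q (R1), but T is never established. M would need Z and S (R9), but Z is never established.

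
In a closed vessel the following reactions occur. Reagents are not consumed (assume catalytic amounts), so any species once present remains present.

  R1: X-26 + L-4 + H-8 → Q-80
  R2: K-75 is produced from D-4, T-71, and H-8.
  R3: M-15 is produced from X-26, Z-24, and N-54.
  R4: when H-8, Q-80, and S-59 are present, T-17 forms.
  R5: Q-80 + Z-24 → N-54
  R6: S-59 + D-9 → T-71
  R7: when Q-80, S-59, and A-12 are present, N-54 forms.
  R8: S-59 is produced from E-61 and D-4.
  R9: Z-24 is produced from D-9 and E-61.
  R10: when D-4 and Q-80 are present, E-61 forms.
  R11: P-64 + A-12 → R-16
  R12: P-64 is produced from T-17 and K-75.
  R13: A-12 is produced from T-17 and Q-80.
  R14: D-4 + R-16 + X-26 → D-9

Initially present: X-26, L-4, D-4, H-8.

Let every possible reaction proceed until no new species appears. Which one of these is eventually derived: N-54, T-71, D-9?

N-54

X-26, L-4, and H-8 present → Q-80 forms (R1).
D-4 and Q-80 present → E-61 forms (R10).
E-61 and D-4 present → S-59 forms (R8).
H-8, Q-80, and S-59 present → T-17 forms (R4).
T-17 and Q-80 present → A-12 forms (R13).
Q-80, S-59, and A-12 present → N-54 forms (R7).
D-9 would need D-4, R-16, and X-26 (R14), but R-16 never forms. T-71 would need S-59 and D-9 (R6), but D-9 never forms.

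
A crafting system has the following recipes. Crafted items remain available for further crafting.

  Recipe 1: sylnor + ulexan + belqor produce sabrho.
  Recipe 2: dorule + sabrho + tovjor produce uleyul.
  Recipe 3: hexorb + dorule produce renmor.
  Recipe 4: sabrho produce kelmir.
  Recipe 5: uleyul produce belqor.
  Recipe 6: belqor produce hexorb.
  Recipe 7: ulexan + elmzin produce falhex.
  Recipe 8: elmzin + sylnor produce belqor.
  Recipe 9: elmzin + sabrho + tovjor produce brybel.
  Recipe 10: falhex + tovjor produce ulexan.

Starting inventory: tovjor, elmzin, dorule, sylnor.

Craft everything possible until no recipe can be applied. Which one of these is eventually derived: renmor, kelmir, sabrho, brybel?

Using Recipe 8, elmzin and sylnor make belqor.
belqor → hexorb (Recipe 6).
hexorb + dorule → renmor (Recipe 3).
kelmir would need sabrho (Recipe 4), but sabrho is never obtained. brybel would need elmzin, sabrho, and tovjor (Recipe 9), but sabrho is never obtained. sabrho would need sylnor, ulexan, and belqor (Recipe 1), but ulexan is never obtained.

renmor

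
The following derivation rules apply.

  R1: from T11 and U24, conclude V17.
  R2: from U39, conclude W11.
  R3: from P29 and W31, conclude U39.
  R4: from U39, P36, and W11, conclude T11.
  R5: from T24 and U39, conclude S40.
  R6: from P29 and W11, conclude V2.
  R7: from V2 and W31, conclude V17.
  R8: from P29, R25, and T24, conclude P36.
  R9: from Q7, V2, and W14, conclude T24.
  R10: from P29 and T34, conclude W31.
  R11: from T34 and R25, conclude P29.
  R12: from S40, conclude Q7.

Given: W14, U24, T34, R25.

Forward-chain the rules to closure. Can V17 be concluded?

T34 and R25 hold, so P29 follows (R11).
From P29 and T34, R10 gives W31.
P29 and W31 hold, so U39 follows (R3).
U39 holds, so W11 follows (R2).
From P29 and W11, R6 gives V2.
V2 and W31 hold, so V17 follows (R7).

Yes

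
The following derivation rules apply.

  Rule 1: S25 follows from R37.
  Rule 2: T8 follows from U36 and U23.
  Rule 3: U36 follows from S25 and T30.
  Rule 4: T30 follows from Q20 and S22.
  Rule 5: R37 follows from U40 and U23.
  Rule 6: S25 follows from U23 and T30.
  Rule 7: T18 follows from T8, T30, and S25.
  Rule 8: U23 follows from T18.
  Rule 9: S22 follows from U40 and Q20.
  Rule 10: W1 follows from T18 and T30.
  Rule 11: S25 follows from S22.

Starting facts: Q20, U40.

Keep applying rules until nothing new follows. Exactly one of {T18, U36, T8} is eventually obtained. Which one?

From U40 and Q20, Rule 9 gives S22.
Q20 and S22 hold, so T30 follows (Rule 4).
S22 holds, so S25 follows (Rule 11).
From S25 and T30, Rule 3 gives U36.
T18 would need T8, T30, and S25 (Rule 7), but T8 is never established. T8 would need U36 and U23 (Rule 2), but U23 is never established.

U36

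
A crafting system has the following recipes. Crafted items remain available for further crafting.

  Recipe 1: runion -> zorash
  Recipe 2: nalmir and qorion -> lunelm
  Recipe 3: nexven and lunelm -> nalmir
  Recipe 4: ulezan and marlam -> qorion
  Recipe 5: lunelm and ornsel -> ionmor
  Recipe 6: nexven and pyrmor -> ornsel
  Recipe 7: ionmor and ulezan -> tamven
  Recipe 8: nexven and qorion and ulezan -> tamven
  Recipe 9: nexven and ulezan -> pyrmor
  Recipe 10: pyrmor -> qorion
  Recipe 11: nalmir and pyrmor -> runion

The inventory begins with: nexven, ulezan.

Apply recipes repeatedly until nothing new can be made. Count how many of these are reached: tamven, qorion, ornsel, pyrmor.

4

Using Recipe 9, nexven and ulezan make pyrmor.
nexven and pyrmor -> ornsel (Recipe 6).
Using Recipe 10, pyrmor makes qorion.
Using Recipe 8, nexven, qorion, and ulezan make tamven.
tamven: reached.
qorion: reached.
ornsel: reached.
pyrmor: reached.
All 4 are reached.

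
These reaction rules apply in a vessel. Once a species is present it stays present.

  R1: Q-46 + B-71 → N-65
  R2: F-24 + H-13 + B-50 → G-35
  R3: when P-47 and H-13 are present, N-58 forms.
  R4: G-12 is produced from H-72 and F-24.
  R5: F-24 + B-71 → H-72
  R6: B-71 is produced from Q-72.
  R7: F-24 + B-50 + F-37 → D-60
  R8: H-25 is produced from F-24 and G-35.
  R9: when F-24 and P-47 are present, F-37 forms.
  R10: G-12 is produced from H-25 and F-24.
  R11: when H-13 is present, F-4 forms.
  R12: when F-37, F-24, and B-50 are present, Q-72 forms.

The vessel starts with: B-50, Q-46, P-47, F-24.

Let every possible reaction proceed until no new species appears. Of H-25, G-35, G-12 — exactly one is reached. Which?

F-24 and P-47 present → F-37 forms (R9).
F-37, F-24, and B-50 present → Q-72 forms (R12).
Q-72 present → B-71 forms (R6).
F-24 and B-71 present → H-72 forms (R5).
H-72 and F-24 present → G-12 forms (R4).
G-35 would need F-24, H-13, and B-50 (R2), but H-13 never forms. H-25 would need F-24 and G-35 (R8), but G-35 never forms.

G-12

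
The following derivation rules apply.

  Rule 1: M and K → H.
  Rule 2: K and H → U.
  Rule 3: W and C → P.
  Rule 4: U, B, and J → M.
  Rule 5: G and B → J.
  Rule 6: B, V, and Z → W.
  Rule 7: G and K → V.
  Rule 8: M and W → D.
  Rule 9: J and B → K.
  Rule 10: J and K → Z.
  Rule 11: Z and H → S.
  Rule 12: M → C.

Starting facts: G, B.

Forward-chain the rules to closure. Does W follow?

G and B hold, so J follows (Rule 5).
From J and B, Rule 9 gives K.
From J and K, Rule 10 gives Z.
G and K hold, so V follows (Rule 7).
B, V, and Z hold, so W follows (Rule 6).

Yes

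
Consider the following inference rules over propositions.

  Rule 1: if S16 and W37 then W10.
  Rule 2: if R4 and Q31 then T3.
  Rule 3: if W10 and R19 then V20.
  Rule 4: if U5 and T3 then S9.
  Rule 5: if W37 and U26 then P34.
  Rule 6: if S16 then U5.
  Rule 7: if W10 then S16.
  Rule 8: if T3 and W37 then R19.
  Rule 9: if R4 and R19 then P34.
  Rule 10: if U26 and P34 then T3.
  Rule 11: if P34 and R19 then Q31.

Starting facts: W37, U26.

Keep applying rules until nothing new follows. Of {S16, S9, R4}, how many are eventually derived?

0

S16 would need W10 (Rule 7), but W10 is never established.
S9 would need U5 and T3 (Rule 4), but U5 is never established.
No rule produces R4, and it is not given.
None of the 3 are reached.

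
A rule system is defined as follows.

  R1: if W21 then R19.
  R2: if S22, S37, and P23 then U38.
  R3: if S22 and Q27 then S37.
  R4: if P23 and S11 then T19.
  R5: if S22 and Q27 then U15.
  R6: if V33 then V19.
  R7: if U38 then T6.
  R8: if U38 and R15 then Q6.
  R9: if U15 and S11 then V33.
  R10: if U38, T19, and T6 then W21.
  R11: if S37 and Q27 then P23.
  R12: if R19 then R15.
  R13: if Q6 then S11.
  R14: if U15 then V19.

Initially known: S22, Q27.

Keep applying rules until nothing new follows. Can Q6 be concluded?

Q6 would need U38 and R15 (R8), but R15 is never established.

No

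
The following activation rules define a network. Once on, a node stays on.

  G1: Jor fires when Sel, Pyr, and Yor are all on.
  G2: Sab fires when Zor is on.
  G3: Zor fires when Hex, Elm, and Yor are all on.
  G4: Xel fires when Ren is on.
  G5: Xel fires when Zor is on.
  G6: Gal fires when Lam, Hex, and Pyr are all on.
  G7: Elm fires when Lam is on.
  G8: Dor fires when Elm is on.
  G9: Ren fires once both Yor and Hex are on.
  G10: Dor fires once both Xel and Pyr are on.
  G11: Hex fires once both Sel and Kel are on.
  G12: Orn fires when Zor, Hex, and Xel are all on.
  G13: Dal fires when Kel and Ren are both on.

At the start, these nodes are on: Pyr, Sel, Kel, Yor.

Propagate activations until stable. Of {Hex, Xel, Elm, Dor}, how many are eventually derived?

3

Sel and Kel are on, so Hex fires (G11).
G9: Yor and Hex on → Ren on.
Ren is on, so Xel fires (G4).
Xel and Pyr are on, so Dor fires (G10).
Hex: reached.
Xel: reached.
Elm would need Lam (G7), but Lam never turns on.
Dor: reached.
Reached: Hex, Xel, and Dor — 3 of the 4.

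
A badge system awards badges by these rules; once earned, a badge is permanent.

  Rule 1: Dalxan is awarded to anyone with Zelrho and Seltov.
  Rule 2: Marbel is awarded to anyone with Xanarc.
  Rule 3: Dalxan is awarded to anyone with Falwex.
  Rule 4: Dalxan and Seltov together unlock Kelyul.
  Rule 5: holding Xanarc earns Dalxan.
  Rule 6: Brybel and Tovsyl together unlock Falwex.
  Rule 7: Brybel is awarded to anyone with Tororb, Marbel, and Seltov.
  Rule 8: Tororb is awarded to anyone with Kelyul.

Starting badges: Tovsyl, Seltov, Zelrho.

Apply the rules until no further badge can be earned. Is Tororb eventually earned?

Yes

With Zelrho and Seltov, Dalxan is earned (Rule 1).
With Dalxan and Seltov, Kelyul is earned (Rule 4).
With Kelyul, Tororb is earned (Rule 8).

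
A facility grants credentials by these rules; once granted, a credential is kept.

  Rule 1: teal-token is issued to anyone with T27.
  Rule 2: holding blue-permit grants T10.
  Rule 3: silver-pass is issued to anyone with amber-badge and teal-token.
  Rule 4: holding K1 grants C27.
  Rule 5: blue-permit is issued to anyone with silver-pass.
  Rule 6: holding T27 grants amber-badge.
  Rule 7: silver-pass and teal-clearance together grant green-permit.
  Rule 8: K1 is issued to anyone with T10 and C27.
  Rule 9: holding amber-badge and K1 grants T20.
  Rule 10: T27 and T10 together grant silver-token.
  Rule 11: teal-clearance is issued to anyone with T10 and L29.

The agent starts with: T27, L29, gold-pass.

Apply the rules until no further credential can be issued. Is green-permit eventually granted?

Holding T27 grants teal-token (Rule 1).
Holding T27 grants amber-badge (Rule 6).
Holding amber-badge and teal-token grants silver-pass (Rule 3).
Holding silver-pass grants blue-permit (Rule 5).
Holding blue-permit grants T10 (Rule 2).
Holding T10 and L29 grants teal-clearance (Rule 11).
Holding silver-pass and teal-clearance grants green-permit (Rule 7).

Yes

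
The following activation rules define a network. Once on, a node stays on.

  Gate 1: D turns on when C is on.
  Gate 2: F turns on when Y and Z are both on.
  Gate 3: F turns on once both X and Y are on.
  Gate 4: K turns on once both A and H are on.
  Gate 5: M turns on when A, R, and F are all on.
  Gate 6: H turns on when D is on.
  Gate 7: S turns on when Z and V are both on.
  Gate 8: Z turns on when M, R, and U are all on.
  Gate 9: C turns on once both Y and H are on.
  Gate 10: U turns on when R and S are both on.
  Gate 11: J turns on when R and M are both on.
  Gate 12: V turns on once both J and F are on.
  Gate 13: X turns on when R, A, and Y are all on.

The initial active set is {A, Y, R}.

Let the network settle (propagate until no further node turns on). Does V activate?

R, A, and Y are on, so X turns on (Gate 13).
Gate 3: X and Y on → F on.
A, R, and F are on, so M turns on (Gate 5).
R and M are on, so J turns on (Gate 11).
Gate 12: J and F on → V on.

Yes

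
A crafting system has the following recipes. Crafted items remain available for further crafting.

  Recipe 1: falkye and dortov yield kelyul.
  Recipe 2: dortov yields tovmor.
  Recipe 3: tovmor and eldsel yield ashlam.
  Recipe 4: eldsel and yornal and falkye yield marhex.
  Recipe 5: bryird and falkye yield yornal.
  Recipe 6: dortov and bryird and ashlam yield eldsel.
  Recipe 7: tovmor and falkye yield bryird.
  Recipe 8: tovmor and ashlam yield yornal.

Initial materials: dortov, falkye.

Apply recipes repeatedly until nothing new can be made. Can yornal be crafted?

Using Recipe 2, dortov makes tovmor.
Using Recipe 7, tovmor and falkye make bryird.
bryird and falkye → yornal (Recipe 5).

Yes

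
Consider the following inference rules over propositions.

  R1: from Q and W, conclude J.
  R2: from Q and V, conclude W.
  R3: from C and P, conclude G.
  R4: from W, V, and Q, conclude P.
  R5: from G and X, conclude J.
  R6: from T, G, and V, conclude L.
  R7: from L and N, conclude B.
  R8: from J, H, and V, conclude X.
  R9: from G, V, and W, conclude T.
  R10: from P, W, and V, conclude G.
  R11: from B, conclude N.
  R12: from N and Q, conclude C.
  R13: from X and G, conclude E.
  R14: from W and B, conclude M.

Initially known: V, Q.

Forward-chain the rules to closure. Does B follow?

B would need L and N (R7), but N is never established.

No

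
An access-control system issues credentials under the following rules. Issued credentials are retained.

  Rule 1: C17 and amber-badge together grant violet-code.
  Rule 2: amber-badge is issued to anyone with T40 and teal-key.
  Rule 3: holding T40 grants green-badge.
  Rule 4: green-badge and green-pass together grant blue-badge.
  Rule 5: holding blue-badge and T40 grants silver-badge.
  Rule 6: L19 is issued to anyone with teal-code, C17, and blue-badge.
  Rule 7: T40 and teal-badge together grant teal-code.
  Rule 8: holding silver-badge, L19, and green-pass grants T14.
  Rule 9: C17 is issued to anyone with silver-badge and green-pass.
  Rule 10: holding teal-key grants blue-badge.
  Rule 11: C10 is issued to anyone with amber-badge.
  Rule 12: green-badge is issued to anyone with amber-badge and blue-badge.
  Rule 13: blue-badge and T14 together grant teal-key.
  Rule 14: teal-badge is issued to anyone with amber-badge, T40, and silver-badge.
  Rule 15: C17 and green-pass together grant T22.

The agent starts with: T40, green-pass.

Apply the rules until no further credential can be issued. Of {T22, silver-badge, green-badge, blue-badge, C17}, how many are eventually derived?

5

Holding T40 grants green-badge (Rule 3).
Holding green-badge and green-pass grants blue-badge (Rule 4).
Holding blue-badge and T40 grants silver-badge (Rule 5).
Holding silver-badge and green-pass grants C17 (Rule 9).
Holding C17 and green-pass grants T22 (Rule 15).
T22: reached.
silver-badge: reached.
green-badge: reached.
blue-badge: reached.
C17: reached.
All 5 are reached.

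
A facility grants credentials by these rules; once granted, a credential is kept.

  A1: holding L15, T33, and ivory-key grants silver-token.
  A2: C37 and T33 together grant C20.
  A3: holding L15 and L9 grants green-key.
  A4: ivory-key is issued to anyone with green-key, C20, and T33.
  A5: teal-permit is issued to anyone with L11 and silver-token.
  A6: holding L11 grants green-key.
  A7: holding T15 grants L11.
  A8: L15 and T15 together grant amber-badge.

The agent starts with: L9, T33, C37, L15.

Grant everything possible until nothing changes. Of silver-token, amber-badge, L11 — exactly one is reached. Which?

Holding C37 and T33 grants C20 (A2).
Holding L15 and L9 grants green-key (A3).
Holding green-key, C20, and T33 grants ivory-key (A4).
Holding L15, T33, and ivory-key grants silver-token (A1).
amber-badge would need L15 and T15 (A8), but T15 is never granted. L11 would need T15 (A7), but T15 is never granted.

silver-token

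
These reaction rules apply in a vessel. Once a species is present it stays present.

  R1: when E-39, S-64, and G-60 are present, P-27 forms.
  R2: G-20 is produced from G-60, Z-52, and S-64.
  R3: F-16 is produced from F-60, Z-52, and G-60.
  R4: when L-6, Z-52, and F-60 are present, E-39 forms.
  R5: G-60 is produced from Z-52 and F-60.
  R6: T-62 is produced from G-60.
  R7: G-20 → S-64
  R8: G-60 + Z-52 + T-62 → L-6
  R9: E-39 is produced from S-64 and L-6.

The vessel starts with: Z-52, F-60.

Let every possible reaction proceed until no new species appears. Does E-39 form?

Z-52 and F-60 present → G-60 forms (R5).
G-60 present → T-62 forms (R6).
G-60, Z-52, and T-62 present → L-6 forms (R8).
L-6, Z-52, and F-60 present → E-39 forms (R4).

Yes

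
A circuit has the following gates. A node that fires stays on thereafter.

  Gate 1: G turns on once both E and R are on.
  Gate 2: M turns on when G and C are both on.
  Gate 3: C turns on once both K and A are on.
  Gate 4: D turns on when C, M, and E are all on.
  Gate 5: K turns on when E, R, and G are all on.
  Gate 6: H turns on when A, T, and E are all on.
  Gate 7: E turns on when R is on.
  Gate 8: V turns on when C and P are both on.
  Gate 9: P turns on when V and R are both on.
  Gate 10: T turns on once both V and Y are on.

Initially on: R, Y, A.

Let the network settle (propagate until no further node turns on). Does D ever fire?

R is on, so E turns on (Gate 7).
Gate 1: E and R on → G on.
Gate 5: E, R, and G on → K on.
Gate 3: K and A on → C on.
G and C are on, so M turns on (Gate 2).
Gate 4: C, M, and E on → D on.

Yes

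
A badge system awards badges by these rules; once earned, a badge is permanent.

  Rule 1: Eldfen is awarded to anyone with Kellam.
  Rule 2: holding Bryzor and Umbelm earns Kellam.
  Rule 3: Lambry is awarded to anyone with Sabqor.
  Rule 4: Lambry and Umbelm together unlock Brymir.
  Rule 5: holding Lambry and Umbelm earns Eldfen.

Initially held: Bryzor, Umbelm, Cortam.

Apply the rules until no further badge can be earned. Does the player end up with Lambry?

No

Lambry would need Sabqor (Rule 3), but Sabqor is never earned.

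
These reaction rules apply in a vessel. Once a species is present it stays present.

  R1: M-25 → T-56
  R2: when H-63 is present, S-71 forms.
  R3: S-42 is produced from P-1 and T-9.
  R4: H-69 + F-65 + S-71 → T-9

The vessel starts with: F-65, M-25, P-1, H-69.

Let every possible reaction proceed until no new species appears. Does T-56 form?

Yes

M-25 present → T-56 forms (R1).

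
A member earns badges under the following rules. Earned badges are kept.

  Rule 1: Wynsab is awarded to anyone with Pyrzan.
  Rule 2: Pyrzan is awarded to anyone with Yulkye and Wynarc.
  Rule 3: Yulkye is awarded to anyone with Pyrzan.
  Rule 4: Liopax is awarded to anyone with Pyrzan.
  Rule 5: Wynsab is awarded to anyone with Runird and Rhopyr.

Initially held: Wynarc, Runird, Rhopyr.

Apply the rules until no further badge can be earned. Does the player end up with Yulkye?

Yulkye would need Pyrzan (Rule 3), but Pyrzan is never earned.

No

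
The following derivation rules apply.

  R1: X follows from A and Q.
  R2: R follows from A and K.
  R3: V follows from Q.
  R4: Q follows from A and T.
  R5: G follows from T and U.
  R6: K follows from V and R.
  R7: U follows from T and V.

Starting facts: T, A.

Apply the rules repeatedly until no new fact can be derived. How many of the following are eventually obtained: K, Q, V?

2

A and T hold, so Q follows (R4).
From Q, R3 gives V.
K would need V and R (R6), but R is never established.
Q: reached.
V: reached.
Reached: Q and V — 2 of the 3.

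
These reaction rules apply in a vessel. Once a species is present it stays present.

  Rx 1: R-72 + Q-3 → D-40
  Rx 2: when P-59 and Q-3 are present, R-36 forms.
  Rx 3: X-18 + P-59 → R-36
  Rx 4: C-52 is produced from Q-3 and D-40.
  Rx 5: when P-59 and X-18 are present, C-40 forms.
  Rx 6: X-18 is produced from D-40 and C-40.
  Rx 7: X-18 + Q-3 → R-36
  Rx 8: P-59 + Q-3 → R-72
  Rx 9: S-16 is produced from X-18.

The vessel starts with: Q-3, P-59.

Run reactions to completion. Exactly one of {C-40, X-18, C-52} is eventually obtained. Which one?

P-59 and Q-3 present → R-72 forms (Rx 8).
R-72 and Q-3 present → D-40 forms (Rx 1).
Q-3 and D-40 present → C-52 forms (Rx 4).
C-40 would need P-59 and X-18 (Rx 5), but X-18 never forms. X-18 would need D-40 and C-40 (Rx 6), but C-40 never forms.

C-52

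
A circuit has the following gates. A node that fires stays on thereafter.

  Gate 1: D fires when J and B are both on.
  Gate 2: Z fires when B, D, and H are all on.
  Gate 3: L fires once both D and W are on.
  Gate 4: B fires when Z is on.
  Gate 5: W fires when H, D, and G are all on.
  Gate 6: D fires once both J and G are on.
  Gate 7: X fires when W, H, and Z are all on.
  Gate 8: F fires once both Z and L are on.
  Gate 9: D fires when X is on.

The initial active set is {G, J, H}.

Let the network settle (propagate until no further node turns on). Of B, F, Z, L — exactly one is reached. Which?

L

Gate 6: J and G on → D on.
H, D, and G are on, so W fires (Gate 5).
D and W are on, so L fires (Gate 3).
B would need Z (Gate 4), but Z never turns on. F would need Z and L (Gate 8), but Z never turns on. Z would need B, D, and H (Gate 2), but B never turns on.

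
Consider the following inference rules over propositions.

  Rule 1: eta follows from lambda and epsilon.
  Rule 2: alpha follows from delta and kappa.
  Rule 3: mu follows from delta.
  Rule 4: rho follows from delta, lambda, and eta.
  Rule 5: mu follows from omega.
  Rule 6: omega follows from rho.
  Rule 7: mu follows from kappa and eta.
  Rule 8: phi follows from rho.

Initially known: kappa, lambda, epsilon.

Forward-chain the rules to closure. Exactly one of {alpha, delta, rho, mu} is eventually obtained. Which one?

lambda and epsilon hold, so eta follows (Rule 1).
From kappa and eta, Rule 7 gives mu.
alpha would need delta and kappa (Rule 2), but delta is never established. rho would need delta, lambda, and eta (Rule 4), but delta is never established. No rule produces delta, and it is not given.

mu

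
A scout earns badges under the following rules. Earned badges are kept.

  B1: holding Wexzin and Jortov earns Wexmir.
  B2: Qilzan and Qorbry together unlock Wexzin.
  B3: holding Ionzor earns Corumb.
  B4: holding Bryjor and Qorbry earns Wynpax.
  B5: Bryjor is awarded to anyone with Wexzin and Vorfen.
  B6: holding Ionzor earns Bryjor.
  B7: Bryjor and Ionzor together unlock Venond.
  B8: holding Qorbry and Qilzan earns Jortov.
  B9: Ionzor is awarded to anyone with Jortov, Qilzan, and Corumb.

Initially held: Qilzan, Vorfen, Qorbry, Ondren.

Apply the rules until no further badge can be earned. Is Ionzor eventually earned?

Ionzor would need Jortov, Qilzan, and Corumb (B9), but Corumb is never earned.

No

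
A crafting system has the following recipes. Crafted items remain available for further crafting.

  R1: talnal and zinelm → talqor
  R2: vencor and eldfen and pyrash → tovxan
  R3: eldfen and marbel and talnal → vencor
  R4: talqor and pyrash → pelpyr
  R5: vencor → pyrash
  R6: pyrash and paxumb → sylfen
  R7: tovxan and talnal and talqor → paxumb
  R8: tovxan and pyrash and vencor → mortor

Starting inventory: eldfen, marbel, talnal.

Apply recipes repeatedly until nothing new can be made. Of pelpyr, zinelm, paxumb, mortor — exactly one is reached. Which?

mortor

Using R3, eldfen, marbel, and talnal make vencor.
vencor → pyrash (R5).
vencor and eldfen and pyrash → tovxan (R2).
tovxan and pyrash and vencor → mortor (R8).
paxumb would need tovxan, talnal, and talqor (R7), but talqor is never obtained. No rule produces zinelm, and it is not given. pelpyr would need talqor and pyrash (R4), but talqor is never obtained.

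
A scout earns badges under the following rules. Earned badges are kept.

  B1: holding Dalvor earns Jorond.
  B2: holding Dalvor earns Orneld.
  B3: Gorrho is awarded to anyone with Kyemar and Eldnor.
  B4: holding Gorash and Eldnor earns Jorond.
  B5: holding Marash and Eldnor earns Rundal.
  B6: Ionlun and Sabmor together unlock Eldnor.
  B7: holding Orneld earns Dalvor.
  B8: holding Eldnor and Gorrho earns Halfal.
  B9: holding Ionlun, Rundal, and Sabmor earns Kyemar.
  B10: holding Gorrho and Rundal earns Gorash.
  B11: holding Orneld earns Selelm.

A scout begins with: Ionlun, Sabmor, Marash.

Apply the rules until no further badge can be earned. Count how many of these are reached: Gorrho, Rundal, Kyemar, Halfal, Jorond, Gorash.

With Ionlun and Sabmor, Eldnor is earned (B6).
With Marash and Eldnor, Rundal is earned (B5).
With Ionlun, Rundal, and Sabmor, Kyemar is earned (B9).
With Kyemar and Eldnor, Gorrho is earned (B3).
With Gorrho and Rundal, Gorash is earned (B10).
With Eldnor and Gorrho, Halfal is earned (B8).
With Gorash and Eldnor, Jorond is earned (B4).
Gorrho: reached.
Rundal: reached.
Kyemar: reached.
Halfal: reached.
Jorond: reached.
Gorash: reached.
All 6 are reached.

6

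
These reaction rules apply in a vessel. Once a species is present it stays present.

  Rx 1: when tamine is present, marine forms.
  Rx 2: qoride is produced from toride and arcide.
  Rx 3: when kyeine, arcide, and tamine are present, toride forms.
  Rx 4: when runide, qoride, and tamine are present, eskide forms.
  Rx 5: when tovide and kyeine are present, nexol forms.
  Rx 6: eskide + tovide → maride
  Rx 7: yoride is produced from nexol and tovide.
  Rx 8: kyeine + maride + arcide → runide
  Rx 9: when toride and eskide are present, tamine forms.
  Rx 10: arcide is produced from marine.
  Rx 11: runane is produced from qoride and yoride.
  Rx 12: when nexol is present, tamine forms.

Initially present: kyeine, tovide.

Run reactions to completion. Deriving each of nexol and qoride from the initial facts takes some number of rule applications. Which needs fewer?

nexol

nexol: tovide and kyeine present → nexol forms (Rx 5). [1 rule application]
qoride: tovide and kyeine present → nexol forms (Rx 5). nexol present → tamine forms (Rx 12). tamine present → marine forms (Rx 1). marine present → arcide forms (Rx 10). kyeine, arcide, and tamine present → toride forms (Rx 3). toride and arcide present → qoride forms (Rx 2). [6 rule applications]
nexol needs fewer.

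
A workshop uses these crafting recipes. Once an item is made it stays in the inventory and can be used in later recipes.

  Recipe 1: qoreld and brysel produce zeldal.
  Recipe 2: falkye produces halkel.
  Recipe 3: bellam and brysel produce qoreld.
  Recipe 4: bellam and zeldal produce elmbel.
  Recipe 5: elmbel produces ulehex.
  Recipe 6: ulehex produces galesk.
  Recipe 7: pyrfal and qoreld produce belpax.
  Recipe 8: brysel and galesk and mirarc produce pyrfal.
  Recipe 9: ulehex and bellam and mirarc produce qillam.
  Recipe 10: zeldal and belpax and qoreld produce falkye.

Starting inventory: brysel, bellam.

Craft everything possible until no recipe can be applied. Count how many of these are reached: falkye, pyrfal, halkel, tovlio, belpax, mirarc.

falkye would need zeldal, belpax, and qoreld (Recipe 10), but belpax is never obtained.
pyrfal would need brysel, galesk, and mirarc (Recipe 8), but mirarc is never obtained.
halkel would need falkye (Recipe 2), but falkye is never obtained.
No rule produces tovlio, and it is not given.
belpax would need pyrfal and qoreld (Recipe 7), but pyrfal is never obtained.
No rule produces mirarc, and it is not given.
None of the 6 are reached.

0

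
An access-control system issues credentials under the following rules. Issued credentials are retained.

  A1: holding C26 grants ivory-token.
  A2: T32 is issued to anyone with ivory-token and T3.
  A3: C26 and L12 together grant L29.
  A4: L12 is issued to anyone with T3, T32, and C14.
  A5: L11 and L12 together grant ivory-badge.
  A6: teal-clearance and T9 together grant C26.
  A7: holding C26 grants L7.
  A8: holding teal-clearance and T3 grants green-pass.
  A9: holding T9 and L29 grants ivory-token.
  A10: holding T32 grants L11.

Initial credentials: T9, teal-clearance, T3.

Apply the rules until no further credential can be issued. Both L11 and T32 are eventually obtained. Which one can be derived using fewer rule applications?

T32

T32: Holding teal-clearance and T9 grants C26 (A6). Holding C26 grants ivory-token (A1). Holding ivory-token and T3 grants T32 (A2). [3 rule applications]
L11: Holding teal-clearance and T9 grants C26 (A6). Holding C26 grants ivory-token (A1). Holding ivory-token and T3 grants T32 (A2). Holding T32 grants L11 (A10). [4 rule applications]
T32 needs fewer.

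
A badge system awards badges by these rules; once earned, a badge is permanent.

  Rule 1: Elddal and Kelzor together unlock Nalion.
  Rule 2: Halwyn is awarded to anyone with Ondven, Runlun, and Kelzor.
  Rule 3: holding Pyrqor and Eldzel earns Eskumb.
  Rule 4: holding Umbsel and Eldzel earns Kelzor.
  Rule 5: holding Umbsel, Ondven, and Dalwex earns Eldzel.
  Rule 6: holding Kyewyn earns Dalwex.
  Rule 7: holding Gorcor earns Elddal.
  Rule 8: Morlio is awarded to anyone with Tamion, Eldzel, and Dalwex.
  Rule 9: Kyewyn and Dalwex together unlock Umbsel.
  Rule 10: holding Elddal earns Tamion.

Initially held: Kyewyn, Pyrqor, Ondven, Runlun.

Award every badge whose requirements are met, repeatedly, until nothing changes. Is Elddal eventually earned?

No

Elddal would need Gorcor (Rule 7), but Gorcor is never earned.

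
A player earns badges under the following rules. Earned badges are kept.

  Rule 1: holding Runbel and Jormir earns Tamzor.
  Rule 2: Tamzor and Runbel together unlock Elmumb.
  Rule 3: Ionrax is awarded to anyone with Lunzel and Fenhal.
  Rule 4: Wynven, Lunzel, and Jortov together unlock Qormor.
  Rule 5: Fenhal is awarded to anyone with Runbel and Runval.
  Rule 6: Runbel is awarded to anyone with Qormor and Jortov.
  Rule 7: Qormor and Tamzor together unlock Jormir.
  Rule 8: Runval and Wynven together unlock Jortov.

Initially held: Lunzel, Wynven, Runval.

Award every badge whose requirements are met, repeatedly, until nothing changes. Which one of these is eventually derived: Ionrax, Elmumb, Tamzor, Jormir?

Ionrax

With Runval and Wynven, Jortov is earned (Rule 8).
With Wynven, Lunzel, and Jortov, Qormor is earned (Rule 4).
With Qormor and Jortov, Runbel is earned (Rule 6).
With Runbel and Runval, Fenhal is earned (Rule 5).
With Lunzel and Fenhal, Ionrax is earned (Rule 3).
Elmumb would need Tamzor and Runbel (Rule 2), but Tamzor is never earned. Jormir would need Qormor and Tamzor (Rule 7), but Tamzor is never earned. Tamzor would need Runbel and Jormir (Rule 1), but Jormir is never earned.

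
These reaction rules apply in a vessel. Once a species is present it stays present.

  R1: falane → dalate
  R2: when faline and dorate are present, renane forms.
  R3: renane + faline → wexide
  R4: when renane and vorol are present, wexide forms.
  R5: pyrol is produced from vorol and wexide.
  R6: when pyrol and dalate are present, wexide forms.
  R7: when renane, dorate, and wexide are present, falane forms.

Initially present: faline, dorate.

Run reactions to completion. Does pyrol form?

No

pyrol would need vorol and wexide (R5), but vorol never forms.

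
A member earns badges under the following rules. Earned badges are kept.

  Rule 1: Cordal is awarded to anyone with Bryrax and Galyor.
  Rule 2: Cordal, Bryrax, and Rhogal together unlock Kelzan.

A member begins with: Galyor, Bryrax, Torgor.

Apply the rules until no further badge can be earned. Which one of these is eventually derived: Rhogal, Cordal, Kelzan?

With Bryrax and Galyor, Cordal is earned (Rule 1).
Kelzan would need Cordal, Bryrax, and Rhogal (Rule 2), but Rhogal is never earned. No rule produces Rhogal, and it is not given.

Cordal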